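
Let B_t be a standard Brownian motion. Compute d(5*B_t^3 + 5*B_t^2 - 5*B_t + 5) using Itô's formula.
d(5*B_t^3 + 5*B_t^2 - 5*B_t + 5) = (15*B_t + 5) dt + (15*B_t^2 + 10*B_t - 5) dB_t

Itô's formula for f(B_t) gives d f(B_t) = f'(B_t) dB_t + (1/2) f''(B_t) dt. Compute derivatives of f(x) = 5*x^3 + 5*x^2 - 5*x + 5:
  f'(x)  = 15*x^2 + 10*x - 5
  f''(x) = 30*x + 10
Substitute x = B_t and multiply the f'' term by 1/2:
  drift     = (1/2) * (30*x + 10) evaluated at B_t = 15*B_t + 5
  diffusion = (15*x^2 + 10*x - 5) evaluated at B_t = 15*B_t^2 + 10*B_t - 5
Therefore d(5*B_t^3 + 5*B_t^2 - 5*B_t + 5) = (15*B_t + 5) dt + (15*B_t^2 + 10*B_t - 5) dB_t.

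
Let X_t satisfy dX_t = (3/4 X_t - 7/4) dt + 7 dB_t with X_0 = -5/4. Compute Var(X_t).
Var(X_t) = 98*exp(3*t/2)/3 - 98/3

The variance V(t) = Var(X_t) satisfies V'(t) = 2 a V(t) + c^2 with V(0) = 0 (drift coefficient is linear in X, diffusion is constant). With a = 3/4, c = 7, the solution is
  V(t) = (c^2 / (2 a)) * (exp(2 a t) - 1)
       = (7^2 / (2*(3/4))) * (exp((3/2) t) - 1)
       = 98*exp(3*t/2)/3 - 98/3.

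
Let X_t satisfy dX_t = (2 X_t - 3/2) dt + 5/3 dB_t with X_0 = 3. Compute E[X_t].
E[X_t] = 9*exp(2*t)/4 + 3/4

Taking expectations and using E[dB_t] = 0, the mean m(t) = E[X_t] satisfies the ODE m'(t) = a m(t) + b with m(0) = x_0. With a = 2, b = -3/2, x_0 = 3, the solution is
  m(t) = x_0 * exp(a t) + (b/a) * (exp(a t) - 1)
       = 3 * exp(2 t) + ((-3/2)/2) * (exp(2 t) - 1)
       = 9*exp(2*t)/4 + 3/4.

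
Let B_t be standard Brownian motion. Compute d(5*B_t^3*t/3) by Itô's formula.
d(5*B_t^3*t/3) = (5*B_t*(B_t^2 + 3*t)/3) dt + (5*B_t^2*t) dB_t

Itô's formula for f(t, x): d f(t, B_t) = (f_t + (1/2) f_xx) dt + f_x dB_t. Compute partials of f(t, x) = 5*t*x^3/3:
  f_t(t,x)  = 5*x^3/3
  f_x(t,x)  = 5*t*x^2
  f_xx(t,x) = 10*t*x
Assemble drift = f_t + (1/2) f_xx = 5*x*(3*t + x^2)/3 and diffusion = f_x = 5*t*x^2. Substituting x = B_t:
  d(5*B_t^3*t/3) = (5*B_t*(B_t^2 + 3*t)/3) dt + (5*B_t^2*t) dB_t.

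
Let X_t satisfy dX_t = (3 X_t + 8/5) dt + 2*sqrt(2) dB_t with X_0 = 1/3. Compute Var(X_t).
Var(X_t) = 4*exp(6*t)/3 - 4/3

The variance V(t) = Var(X_t) satisfies V'(t) = 2 a V(t) + c^2 with V(0) = 0 (drift coefficient is linear in X, diffusion is constant). With a = 3, c = 2*sqrt(2), the solution is
  V(t) = (c^2 / (2 a)) * (exp(2 a t) - 1)
       = ((2*sqrt(2))^2 / (2*3)) * (exp(6 t) - 1)
       = 4*exp(6*t)/3 - 4/3.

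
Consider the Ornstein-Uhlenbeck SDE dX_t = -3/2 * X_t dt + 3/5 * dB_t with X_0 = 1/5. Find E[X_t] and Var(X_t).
E[X_t] = exp(-3*t/2)/5; Var(X_t) = 3/25 - 3*exp(-3*t)/25

The OU SDE dX = -theta X dt + sigma dB admits the integrating factor exp(theta t): d(exp(theta t) X_t) = sigma exp(theta t) dB_t. Integrating from 0 to t:
  X_t = x_0 * exp(-theta t) + sigma * int_0^t exp(-theta (t-s)) dB_s.
The Itô integral has mean 0 and (by the Itô isometry) variance sigma^2 * int_0^t exp(-2 theta (t - s)) ds = sigma^2 * (1 - exp(-2 theta t)) / (2 theta).
With theta = 3/2, sigma = 3/5, x_0 = 1/5:
  E[X_t] = 1/5 * exp(-3/2 t) = exp(-3*t/2)/5
  Var(X_t) = (3/5)^2 * (1 - exp(-2*3/2 t)) / (2 * 3/2) = 3/25 - 3*exp(-3*t)/25.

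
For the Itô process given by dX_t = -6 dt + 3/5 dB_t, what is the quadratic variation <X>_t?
<X>_t = 9*t/25

For an Itô process dX_t = a(t) dt + b(t) dB_t, the quadratic variation is <X>_t = int_0^t b(s)^2 ds (the drift term does not contribute). Here b(s) = 3/5, so
  b(s)^2 = 9/25.
Integrating from 0 to t:
  <X>_t = int_0^t (9/25) ds = 9*t/25.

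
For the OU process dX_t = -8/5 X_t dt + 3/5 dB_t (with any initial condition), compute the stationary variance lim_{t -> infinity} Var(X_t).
lim Var(X_t) = 9/80

The OU SDE dX = -theta X dt + sigma dB admits the integrating factor exp(theta t): d(exp(theta t) X_t) = sigma exp(theta t) dB_t. Integrating from 0 to t gives X_t = x_0 * exp(-theta t) + sigma * int_0^t exp(-theta (t-s)) dB_s for any initial x_0. The Itô integral has variance (by the Itô isometry) sigma^2 * int_0^t exp(-2 theta (t - s)) ds = sigma^2 * (1 - exp(-2 theta t)) / (2 theta), independent of x_0.
With theta = 8/5, sigma = 3/5:
  Var(X_t) = (3/5)^2 * (1 - exp(-2*8/5 t)) / (2 * 8/5) = 9/80 - 9*exp(-16*t/5)/80.
As t -> infinity, exp(-2*8/5 t) -> 0, so the stationary variance is sigma^2 / (2 theta) = 9/80.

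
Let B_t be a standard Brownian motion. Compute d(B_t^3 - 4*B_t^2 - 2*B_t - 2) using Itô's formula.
d(B_t^3 - 4*B_t^2 - 2*B_t - 2) = (3*B_t - 4) dt + (3*B_t^2 - 8*B_t - 2) dB_t

Itô's formula for f(B_t) gives d f(B_t) = f'(B_t) dB_t + (1/2) f''(B_t) dt. Compute derivatives of f(x) = x^3 - 4*x^2 - 2*x - 2:
  f'(x)  = 3*x^2 - 8*x - 2
  f''(x) = 6*x - 8
Substitute x = B_t and multiply the f'' term by 1/2:
  drift     = (1/2) * (6*x - 8) evaluated at B_t = 3*B_t - 4
  diffusion = (3*x^2 - 8*x - 2) evaluated at B_t = 3*B_t^2 - 8*B_t - 2
Therefore d(B_t^3 - 4*B_t^2 - 2*B_t - 2) = (3*B_t - 4) dt + (3*B_t^2 - 8*B_t - 2) dB_t.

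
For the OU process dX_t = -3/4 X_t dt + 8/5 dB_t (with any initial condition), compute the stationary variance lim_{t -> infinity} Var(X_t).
lim Var(X_t) = 128/75

The OU SDE dX = -theta X dt + sigma dB admits the integrating factor exp(theta t): d(exp(theta t) X_t) = sigma exp(theta t) dB_t. Integrating from 0 to t gives X_t = x_0 * exp(-theta t) + sigma * int_0^t exp(-theta (t-s)) dB_s for any initial x_0. The Itô integral has variance (by the Itô isometry) sigma^2 * int_0^t exp(-2 theta (t - s)) ds = sigma^2 * (1 - exp(-2 theta t)) / (2 theta), independent of x_0.
With theta = 3/4, sigma = 8/5:
  Var(X_t) = (8/5)^2 * (1 - exp(-2*3/4 t)) / (2 * 3/4) = 128/75 - 128*exp(-3*t/2)/75.
As t -> infinity, exp(-2*3/4 t) -> 0, so the stationary variance is sigma^2 / (2 theta) = 128/75.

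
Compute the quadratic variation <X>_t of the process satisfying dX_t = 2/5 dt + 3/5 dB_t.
<X>_t = 9*t/25

For an Itô process dX_t = a(t) dt + b(t) dB_t, the quadratic variation is <X>_t = int_0^t b(s)^2 ds (the drift term does not contribute). Here b(s) = 3/5, so
  b(s)^2 = 9/25.
Integrating from 0 to t:
  <X>_t = int_0^t (9/25) ds = 9*t/25.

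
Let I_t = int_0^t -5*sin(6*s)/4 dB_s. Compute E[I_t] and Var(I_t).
E[I_t] = 0; Var(I_t) = 25*t/32 - 25*sin(12*t)/384

The Itô integral of a deterministic integrand f(s) has mean 0 because each increment f(s) * (B_{s+ds} - B_s) has mean 0. By the Itô isometry:
  Var( int_0^t f(s) dB_s ) = E[ (int_0^t f(s) dB_s)^2 ] = int_0^t f(s)^2 ds.
Here f(s) = -5*sin(6*s)/4, so f(s)^2 = 25*sin(6*s)^2/16. Integrate:
  int_0^t (25*sin(6*s)^2/16) ds = 25*t/32 - 25*sin(12*t)/384.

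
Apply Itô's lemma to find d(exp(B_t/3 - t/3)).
d(exp(B_t/3 - t/3)) = (-5*exp(B_t/3 - t/3)/18) dt + (exp(B_t/3 - t/3)/3) dB_t

Itô's formula for f(t, x): d f(t, B_t) = (f_t + (1/2) f_xx) dt + f_x dB_t. Compute partials of f(t, x) = exp(-t/3 + x/3):
  f_t(t,x)  = -exp(-t/3 + x/3)/3
  f_x(t,x)  = exp(-t/3 + x/3)/3
  f_xx(t,x) = exp(-t/3 + x/3)/9
Assemble drift = f_t + (1/2) f_xx = -5*exp(-t/3 + x/3)/18 and diffusion = f_x = exp(-t/3 + x/3)/3. Substituting x = B_t:
  d(exp(B_t/3 - t/3)) = (-5*exp(B_t/3 - t/3)/18) dt + (exp(B_t/3 - t/3)/3) dB_t.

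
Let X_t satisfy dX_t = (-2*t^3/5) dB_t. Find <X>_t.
<X>_t = 4*t^7/175

For an Itô process dX_t = a(t) dt + b(t) dB_t, the quadratic variation is <X>_t = int_0^t b(s)^2 ds (the drift term does not contribute). Here b(s) = -2*s^3/5, so
  b(s)^2 = 4*s^6/25.
Integrating from 0 to t:
  <X>_t = int_0^t (4*s^6/25) ds = 4*t^7/175.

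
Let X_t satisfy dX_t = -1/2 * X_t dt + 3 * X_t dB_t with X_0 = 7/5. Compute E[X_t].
E[X_t] = 7*exp(-t/2)/5

For GBM dX = mu X dt + sigma X dB with X_0 = x_0, apply Itô to Y = log X: dY = (mu - sigma^2/2) dt + sigma dB, so Y_t = log(x_0) + (mu - sigma^2/2) t + sigma B_t and hence X_t = x_0 * exp((mu - sigma^2/2) t + sigma B_t).
With mu = -1/2, sigma = 3, x_0 = 7/5, this gives:
  X_t = 7/5 * exp((-5) * t + (3) * B_t).
Since sigma*B_t ~ Normal(0, sigma^2 t), E[exp(sigma*B_t)] = exp(sigma^2 t / 2); so E[X_t] = x_0 * exp((mu - sigma^2/2) t) * exp(sigma^2 t / 2) = x_0 * exp(mu t) = 7*exp(-t/2)/5.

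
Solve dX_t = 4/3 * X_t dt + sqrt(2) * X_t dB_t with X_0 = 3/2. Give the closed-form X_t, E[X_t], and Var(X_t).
X_t = 3/2 * exp((1/3) t + (sqrt(2)) B_t); E[X_t] = 3*exp(4*t/3)/2; Var(X_t) = 9*(exp(2*t) - 1)*exp(8*t/3)/4

For GBM dX = mu X dt + sigma X dB with X_0 = x_0, apply Itô to Y = log X: dY = (mu - sigma^2/2) dt + sigma dB, so Y_t = log(x_0) + (mu - sigma^2/2) t + sigma B_t and hence X_t = x_0 * exp((mu - sigma^2/2) t + sigma B_t).
With mu = 4/3, sigma = sqrt(2), x_0 = 3/2, this gives:
  X_t = 3/2 * exp((1/3) * t + (sqrt(2)) * B_t).
Since sigma*B_t ~ Normal(0, sigma^2 t), E[exp(sigma*B_t)] = exp(sigma^2 t / 2); so E[X_t] = x_0 * exp((mu - sigma^2/2) t) * exp(sigma^2 t / 2) = x_0 * exp(mu t) = 3*exp(4*t/3)/2.
Var(X_t) = E[X_t^2] - (E[X_t])^2 = x_0^2 * exp(2 mu t) * (exp(sigma^2 t) - 1) = 9*(exp(2*t) - 1)*exp(8*t/3)/4.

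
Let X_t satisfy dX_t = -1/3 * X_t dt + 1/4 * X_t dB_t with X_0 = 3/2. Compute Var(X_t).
Var(X_t) = (9*exp(t/16) - 9)*exp(-2*t/3)/4

For GBM dX = mu X dt + sigma X dB with X_0 = x_0, apply Itô to Y = log X: dY = (mu - sigma^2/2) dt + sigma dB, so Y_t = log(x_0) + (mu - sigma^2/2) t + sigma B_t and hence X_t = x_0 * exp((mu - sigma^2/2) t + sigma B_t).
With mu = -1/3, sigma = 1/4, x_0 = 3/2, this gives:
  X_t = 3/2 * exp((-35/96) * t + (1/4) * B_t).
Since sigma*B_t ~ Normal(0, sigma^2 t), E[exp(sigma*B_t)] = exp(sigma^2 t / 2); so E[X_t] = x_0 * exp((mu - sigma^2/2) t) * exp(sigma^2 t / 2) = x_0 * exp(mu t) = 3*exp(-t/3)/2.
Var(X_t) = E[X_t^2] - (E[X_t])^2 = x_0^2 * exp(2 mu t) * (exp(sigma^2 t) - 1) = (9*exp(t/16) - 9)*exp(-2*t/3)/4.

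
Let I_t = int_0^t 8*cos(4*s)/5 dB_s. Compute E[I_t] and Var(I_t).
E[I_t] = 0; Var(I_t) = 32*t/25 + 8*sin(4*t)*cos(4*t)/25

The Itô integral of a deterministic integrand f(s) has mean 0 because each increment f(s) * (B_{s+ds} - B_s) has mean 0. By the Itô isometry:
  Var( int_0^t f(s) dB_s ) = E[ (int_0^t f(s) dB_s)^2 ] = int_0^t f(s)^2 ds.
Here f(s) = 8*cos(4*s)/5, so f(s)^2 = 64*cos(4*s)^2/25. Integrate:
  int_0^t (64*cos(4*s)^2/25) ds = 32*t/25 + 8*sin(4*t)*cos(4*t)/25.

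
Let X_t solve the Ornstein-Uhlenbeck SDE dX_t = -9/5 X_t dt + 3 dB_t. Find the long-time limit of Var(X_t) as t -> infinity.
lim Var(X_t) = 5/2

The OU SDE dX = -theta X dt + sigma dB admits the integrating factor exp(theta t): d(exp(theta t) X_t) = sigma exp(theta t) dB_t. Integrating from 0 to t gives X_t = x_0 * exp(-theta t) + sigma * int_0^t exp(-theta (t-s)) dB_s for any initial x_0. The Itô integral has variance (by the Itô isometry) sigma^2 * int_0^t exp(-2 theta (t - s)) ds = sigma^2 * (1 - exp(-2 theta t)) / (2 theta), independent of x_0.
With theta = 9/5, sigma = 3:
  Var(X_t) = (3)^2 * (1 - exp(-2*9/5 t)) / (2 * 9/5) = 5/2 - 5*exp(-18*t/5)/2.
As t -> infinity, exp(-2*9/5 t) -> 0, so the stationary variance is sigma^2 / (2 theta) = 5/2.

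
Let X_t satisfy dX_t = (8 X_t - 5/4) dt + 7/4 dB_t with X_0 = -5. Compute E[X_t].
E[X_t] = 5/32 - 165*exp(8*t)/32

Taking expectations and using E[dB_t] = 0, the mean m(t) = E[X_t] satisfies the ODE m'(t) = a m(t) + b with m(0) = x_0. With a = 8, b = -5/4, x_0 = -5, the solution is
  m(t) = x_0 * exp(a t) + (b/a) * (exp(a t) - 1)
       = (-5) * exp(8 t) + ((-5/4)/8) * (exp(8 t) - 1)
       = 5/32 - 165*exp(8*t)/32.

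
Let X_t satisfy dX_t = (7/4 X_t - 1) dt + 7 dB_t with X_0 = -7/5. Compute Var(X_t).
Var(X_t) = 14*exp(7*t/2) - 14

The variance V(t) = Var(X_t) satisfies V'(t) = 2 a V(t) + c^2 with V(0) = 0 (drift coefficient is linear in X, diffusion is constant). With a = 7/4, c = 7, the solution is
  V(t) = (c^2 / (2 a)) * (exp(2 a t) - 1)
       = (7^2 / (2*(7/4))) * (exp((7/2) t) - 1)
       = 14*exp(7*t/2) - 14.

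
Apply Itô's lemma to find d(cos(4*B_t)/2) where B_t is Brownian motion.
d(cos(4*B_t)/2) = (-4*cos(4*B_t)) dt + (-2*sin(4*B_t)) dB_t

Itô's formula for f(B_t) gives d f(B_t) = f'(B_t) dB_t + (1/2) f''(B_t) dt. Compute derivatives of f(x) = cos(4*x)/2:
  f'(x)  = -2*sin(4*x)
  f''(x) = -8*cos(4*x)
Substitute x = B_t and multiply the f'' term by 1/2:
  drift     = (1/2) * (-8*cos(4*x)) evaluated at B_t = -4*cos(4*B_t)
  diffusion = (-2*sin(4*x)) evaluated at B_t = -2*sin(4*B_t)
Therefore d(cos(4*B_t)/2) = (-4*cos(4*B_t)) dt + (-2*sin(4*B_t)) dB_t.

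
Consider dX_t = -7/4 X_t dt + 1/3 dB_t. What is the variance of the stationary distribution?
lim Var(X_t) = 2/63

The OU SDE dX = -theta X dt + sigma dB admits the integrating factor exp(theta t): d(exp(theta t) X_t) = sigma exp(theta t) dB_t. Integrating from 0 to t gives X_t = x_0 * exp(-theta t) + sigma * int_0^t exp(-theta (t-s)) dB_s for any initial x_0. The Itô integral has variance (by the Itô isometry) sigma^2 * int_0^t exp(-2 theta (t - s)) ds = sigma^2 * (1 - exp(-2 theta t)) / (2 theta), independent of x_0.
With theta = 7/4, sigma = 1/3:
  Var(X_t) = (1/3)^2 * (1 - exp(-2*7/4 t)) / (2 * 7/4) = 2/63 - 2*exp(-7*t/2)/63.
As t -> infinity, exp(-2*7/4 t) -> 0, so the stationary variance is sigma^2 / (2 theta) = 2/63.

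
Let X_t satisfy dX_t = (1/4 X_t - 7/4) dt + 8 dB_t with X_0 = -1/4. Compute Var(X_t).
Var(X_t) = 128*exp(t/2) - 128

The variance V(t) = Var(X_t) satisfies V'(t) = 2 a V(t) + c^2 with V(0) = 0 (drift coefficient is linear in X, diffusion is constant). With a = 1/4, c = 8, the solution is
  V(t) = (c^2 / (2 a)) * (exp(2 a t) - 1)
       = (8^2 / (2*(1/4))) * (exp((1/2) t) - 1)
       = 128*exp(t/2) - 128.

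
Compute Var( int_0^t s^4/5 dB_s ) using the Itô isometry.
Var = t^9/225

The Itô integral of a deterministic integrand f(s) has mean 0 because each increment f(s) * (B_{s+ds} - B_s) has mean 0. By the Itô isometry:
  Var( int_0^t f(s) dB_s ) = E[ (int_0^t f(s) dB_s)^2 ] = int_0^t f(s)^2 ds.
Here f(s) = s^4/5, so f(s)^2 = s^8/25. Integrate:
  int_0^t (s^8/25) ds = t^9/225.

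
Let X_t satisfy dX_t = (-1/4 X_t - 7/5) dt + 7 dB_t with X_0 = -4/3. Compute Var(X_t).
Var(X_t) = 98 - 98*exp(-t/2)

The variance V(t) = Var(X_t) satisfies V'(t) = 2 a V(t) + c^2 with V(0) = 0 (drift coefficient is linear in X, diffusion is constant). With a = -1/4, c = 7, the solution is
  V(t) = (c^2 / (2 a)) * (exp(2 a t) - 1)
       = (7^2 / (2*(-1/4))) * (exp((-1/2) t) - 1)
       = 98 - 98*exp(-t/2).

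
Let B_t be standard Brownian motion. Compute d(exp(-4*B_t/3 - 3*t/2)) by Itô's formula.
d(exp(-4*B_t/3 - 3*t/2)) = (-11*exp(-4*B_t/3 - 3*t/2)/18) dt + (-4*exp(-4*B_t/3 - 3*t/2)/3) dB_t

Itô's formula for f(t, x): d f(t, B_t) = (f_t + (1/2) f_xx) dt + f_x dB_t. Compute partials of f(t, x) = exp(-3*t/2 - 4*x/3):
  f_t(t,x)  = -3*exp(-3*t/2 - 4*x/3)/2
  f_x(t,x)  = -4*exp(-3*t/2 - 4*x/3)/3
  f_xx(t,x) = 16*exp(-3*t/2 - 4*x/3)/9
Assemble drift = f_t + (1/2) f_xx = -11*exp(-3*t/2 - 4*x/3)/18 and diffusion = f_x = -4*exp(-3*t/2 - 4*x/3)/3. Substituting x = B_t:
  d(exp(-4*B_t/3 - 3*t/2)) = (-11*exp(-4*B_t/3 - 3*t/2)/18) dt + (-4*exp(-4*B_t/3 - 3*t/2)/3) dB_t.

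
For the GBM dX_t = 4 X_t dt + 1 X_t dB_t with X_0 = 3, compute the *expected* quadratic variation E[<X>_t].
E[<X>_t] = exp(9*t) - 1

<X>_t = int_0^t (1 * X_s)^2 ds. Taking expectation inside the integral: E[<X>_t] = 1^2 * int_0^t E[X_s^2] ds. For GBM, E[X_s^2] = x_0^2 * exp((2 mu + sigma^2) s). Integrating:
  E[<X>_t] = 1^2 * 3^2 * (exp((2*4 + 1^2) t) - 1) / (2*4 + 1^2)
           = 1^2 * 3^2 * (exp(9 t) - 1) / 9 = exp(9*t) - 1.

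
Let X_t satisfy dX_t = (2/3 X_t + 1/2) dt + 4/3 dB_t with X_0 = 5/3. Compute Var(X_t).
Var(X_t) = 4*exp(4*t/3)/3 - 4/3

The variance V(t) = Var(X_t) satisfies V'(t) = 2 a V(t) + c^2 with V(0) = 0 (drift coefficient is linear in X, diffusion is constant). With a = 2/3, c = 4/3, the solution is
  V(t) = (c^2 / (2 a)) * (exp(2 a t) - 1)
       = ((4/3)^2 / (2*(2/3))) * (exp((4/3) t) - 1)
       = 4*exp(4*t/3)/3 - 4/3.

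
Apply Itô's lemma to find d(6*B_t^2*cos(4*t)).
d(6*B_t^2*cos(4*t)) = (-24*B_t^2*sin(4*t) + 6*cos(4*t)) dt + (12*B_t*cos(4*t)) dB_t

Itô's formula for f(t, x): d f(t, B_t) = (f_t + (1/2) f_xx) dt + f_x dB_t. Compute partials of f(t, x) = 6*x^2*cos(4*t):
  f_t(t,x)  = -24*x^2*sin(4*t)
  f_x(t,x)  = 12*x*cos(4*t)
  f_xx(t,x) = 12*cos(4*t)
Assemble drift = f_t + (1/2) f_xx = -24*x^2*sin(4*t) + 6*cos(4*t) and diffusion = f_x = 12*x*cos(4*t). Substituting x = B_t:
  d(6*B_t^2*cos(4*t)) = (-24*B_t^2*sin(4*t) + 6*cos(4*t)) dt + (12*B_t*cos(4*t)) dB_t.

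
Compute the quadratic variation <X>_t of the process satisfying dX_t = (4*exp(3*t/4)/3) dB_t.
<X>_t = 32*exp(3*t/2)/27 - 32/27

For an Itô process dX_t = a(t) dt + b(t) dB_t, the quadratic variation is <X>_t = int_0^t b(s)^2 ds (the drift term does not contribute). Here b(s) = 4*exp(3*s/4)/3, so
  b(s)^2 = 16*exp(3*s/2)/9.
Integrating from 0 to t:
  <X>_t = int_0^t (16*exp(3*s/2)/9) ds = 32*exp(3*t/2)/27 - 32/27.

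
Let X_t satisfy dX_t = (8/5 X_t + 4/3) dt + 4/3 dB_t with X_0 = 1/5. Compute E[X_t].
E[X_t] = 31*exp(8*t/5)/30 - 5/6

Taking expectations and using E[dB_t] = 0, the mean m(t) = E[X_t] satisfies the ODE m'(t) = a m(t) + b with m(0) = x_0. With a = 8/5, b = 4/3, x_0 = 1/5, the solution is
  m(t) = x_0 * exp(a t) + (b/a) * (exp(a t) - 1)
       = (1/5) * exp((8/5) t) + ((4/3)/(8/5)) * (exp((8/5) t) - 1)
       = 31*exp(8*t/5)/30 - 5/6.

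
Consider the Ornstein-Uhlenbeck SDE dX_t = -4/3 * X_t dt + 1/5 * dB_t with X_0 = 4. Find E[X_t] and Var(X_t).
E[X_t] = 4*exp(-4*t/3); Var(X_t) = 3/200 - 3*exp(-8*t/3)/200

The OU SDE dX = -theta X dt + sigma dB admits the integrating factor exp(theta t): d(exp(theta t) X_t) = sigma exp(theta t) dB_t. Integrating from 0 to t:
  X_t = x_0 * exp(-theta t) + sigma * int_0^t exp(-theta (t-s)) dB_s.
The Itô integral has mean 0 and (by the Itô isometry) variance sigma^2 * int_0^t exp(-2 theta (t - s)) ds = sigma^2 * (1 - exp(-2 theta t)) / (2 theta).
With theta = 4/3, sigma = 1/5, x_0 = 4:
  E[X_t] = 4 * exp(-4/3 t) = 4*exp(-4*t/3)
  Var(X_t) = (1/5)^2 * (1 - exp(-2*4/3 t)) / (2 * 4/3) = 3/200 - 3*exp(-8*t/3)/200.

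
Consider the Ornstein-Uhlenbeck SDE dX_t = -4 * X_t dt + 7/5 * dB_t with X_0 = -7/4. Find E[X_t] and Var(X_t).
E[X_t] = -7*exp(-4*t)/4; Var(X_t) = 49/200 - 49*exp(-8*t)/200

The OU SDE dX = -theta X dt + sigma dB admits the integrating factor exp(theta t): d(exp(theta t) X_t) = sigma exp(theta t) dB_t. Integrating from 0 to t:
  X_t = x_0 * exp(-theta t) + sigma * int_0^t exp(-theta (t-s)) dB_s.
The Itô integral has mean 0 and (by the Itô isometry) variance sigma^2 * int_0^t exp(-2 theta (t - s)) ds = sigma^2 * (1 - exp(-2 theta t)) / (2 theta).
With theta = 4, sigma = 7/5, x_0 = -7/4:
  E[X_t] = -7/4 * exp(-4 t) = -7*exp(-4*t)/4
  Var(X_t) = (7/5)^2 * (1 - exp(-2*4 t)) / (2 * 4) = 49/200 - 49*exp(-8*t)/200.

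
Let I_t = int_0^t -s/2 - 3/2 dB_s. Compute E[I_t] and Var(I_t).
E[I_t] = 0; Var(I_t) = t*(t^2 + 9*t + 27)/12

The Itô integral of a deterministic integrand f(s) has mean 0 because each increment f(s) * (B_{s+ds} - B_s) has mean 0. By the Itô isometry:
  Var( int_0^t f(s) dB_s ) = E[ (int_0^t f(s) dB_s)^2 ] = int_0^t f(s)^2 ds.
Here f(s) = -s/2 - 3/2, so f(s)^2 = (s + 3)^2/4. Integrate:
  int_0^t ((s + 3)^2/4) ds = t*(t^2 + 9*t + 27)/12.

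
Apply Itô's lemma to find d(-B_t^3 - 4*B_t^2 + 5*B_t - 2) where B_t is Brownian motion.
d(-B_t^3 - 4*B_t^2 + 5*B_t - 2) = (-3*B_t - 4) dt + (-3*B_t^2 - 8*B_t + 5) dB_t

Itô's formula for f(B_t) gives d f(B_t) = f'(B_t) dB_t + (1/2) f''(B_t) dt. Compute derivatives of f(x) = -x^3 - 4*x^2 + 5*x - 2:
  f'(x)  = -3*x^2 - 8*x + 5
  f''(x) = -6*x - 8
Substitute x = B_t and multiply the f'' term by 1/2:
  drift     = (1/2) * (-6*x - 8) evaluated at B_t = -3*B_t - 4
  diffusion = (-3*x^2 - 8*x + 5) evaluated at B_t = -3*B_t^2 - 8*B_t + 5
Therefore d(-B_t^3 - 4*B_t^2 + 5*B_t - 2) = (-3*B_t - 4) dt + (-3*B_t^2 - 8*B_t + 5) dB_t.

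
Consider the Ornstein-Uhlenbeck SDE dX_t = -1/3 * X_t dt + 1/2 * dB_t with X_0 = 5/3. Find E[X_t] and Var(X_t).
E[X_t] = 5*exp(-t/3)/3; Var(X_t) = 3/8 - 3*exp(-2*t/3)/8

The OU SDE dX = -theta X dt + sigma dB admits the integrating factor exp(theta t): d(exp(theta t) X_t) = sigma exp(theta t) dB_t. Integrating from 0 to t:
  X_t = x_0 * exp(-theta t) + sigma * int_0^t exp(-theta (t-s)) dB_s.
The Itô integral has mean 0 and (by the Itô isometry) variance sigma^2 * int_0^t exp(-2 theta (t - s)) ds = sigma^2 * (1 - exp(-2 theta t)) / (2 theta).
With theta = 1/3, sigma = 1/2, x_0 = 5/3:
  E[X_t] = 5/3 * exp(-1/3 t) = 5*exp(-t/3)/3
  Var(X_t) = (1/2)^2 * (1 - exp(-2*1/3 t)) / (2 * 1/3) = 3/8 - 3*exp(-2*t/3)/8.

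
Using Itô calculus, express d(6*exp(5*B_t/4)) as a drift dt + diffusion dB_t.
d(6*exp(5*B_t/4)) = (75*exp(5*B_t/4)/16) dt + (15*exp(5*B_t/4)/2) dB_t

Itô's formula for f(B_t) gives d f(B_t) = f'(B_t) dB_t + (1/2) f''(B_t) dt. Compute derivatives of f(x) = 6*exp(5*x/4):
  f'(x)  = 15*exp(5*x/4)/2
  f''(x) = 75*exp(5*x/4)/8
Substitute x = B_t and multiply the f'' term by 1/2:
  drift     = (1/2) * (75*exp(5*x/4)/8) evaluated at B_t = 75*exp(5*B_t/4)/16
  diffusion = (15*exp(5*x/4)/2) evaluated at B_t = 15*exp(5*B_t/4)/2
Therefore d(6*exp(5*B_t/4)) = (75*exp(5*B_t/4)/16) dt + (15*exp(5*B_t/4)/2) dB_t.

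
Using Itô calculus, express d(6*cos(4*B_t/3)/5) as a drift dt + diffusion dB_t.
d(6*cos(4*B_t/3)/5) = (-16*cos(4*B_t/3)/15) dt + (-8*sin(4*B_t/3)/5) dB_t

Itô's formula for f(B_t) gives d f(B_t) = f'(B_t) dB_t + (1/2) f''(B_t) dt. Compute derivatives of f(x) = 6*cos(4*x/3)/5:
  f'(x)  = -8*sin(4*x/3)/5
  f''(x) = -32*cos(4*x/3)/15
Substitute x = B_t and multiply the f'' term by 1/2:
  drift     = (1/2) * (-32*cos(4*x/3)/15) evaluated at B_t = -16*cos(4*B_t/3)/15
  diffusion = (-8*sin(4*x/3)/5) evaluated at B_t = -8*sin(4*B_t/3)/5
Therefore d(6*cos(4*B_t/3)/5) = (-16*cos(4*B_t/3)/15) dt + (-8*sin(4*B_t/3)/5) dB_t.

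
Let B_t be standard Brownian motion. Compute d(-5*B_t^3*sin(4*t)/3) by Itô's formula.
d(-5*B_t^3*sin(4*t)/3) = (-5*B_t*(4*B_t^2*cos(4*t)/3 + sin(4*t))) dt + (-5*B_t^2*sin(4*t)) dB_t

Itô's formula for f(t, x): d f(t, B_t) = (f_t + (1/2) f_xx) dt + f_x dB_t. Compute partials of f(t, x) = -5*x^3*sin(4*t)/3:
  f_t(t,x)  = -20*x^3*cos(4*t)/3
  f_x(t,x)  = -5*x^2*sin(4*t)
  f_xx(t,x) = -10*x*sin(4*t)
Assemble drift = f_t + (1/2) f_xx = -5*x*(4*x^2*cos(4*t)/3 + sin(4*t)) and diffusion = f_x = -5*x^2*sin(4*t). Substituting x = B_t:
  d(-5*B_t^3*sin(4*t)/3) = (-5*B_t*(4*B_t^2*cos(4*t)/3 + sin(4*t))) dt + (-5*B_t^2*sin(4*t)) dB_t.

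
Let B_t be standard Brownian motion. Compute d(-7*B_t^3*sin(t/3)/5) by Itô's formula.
d(-7*B_t^3*sin(t/3)/5) = (-7*B_t*(B_t^2*cos(t/3) + 9*sin(t/3))/15) dt + (-21*B_t^2*sin(t/3)/5) dB_t

Itô's formula for f(t, x): d f(t, B_t) = (f_t + (1/2) f_xx) dt + f_x dB_t. Compute partials of f(t, x) = -7*x^3*sin(t/3)/5:
  f_t(t,x)  = -7*x^3*cos(t/3)/15
  f_x(t,x)  = -21*x^2*sin(t/3)/5
  f_xx(t,x) = -42*x*sin(t/3)/5
Assemble drift = f_t + (1/2) f_xx = -7*x*(x^2*cos(t/3) + 9*sin(t/3))/15 and diffusion = f_x = -21*x^2*sin(t/3)/5. Substituting x = B_t:
  d(-7*B_t^3*sin(t/3)/5) = (-7*B_t*(B_t^2*cos(t/3) + 9*sin(t/3))/15) dt + (-21*B_t^2*sin(t/3)/5) dB_t.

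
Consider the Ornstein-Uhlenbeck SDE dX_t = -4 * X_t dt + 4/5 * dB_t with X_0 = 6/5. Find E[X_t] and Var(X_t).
E[X_t] = 6*exp(-4*t)/5; Var(X_t) = 2/25 - 2*exp(-8*t)/25

The OU SDE dX = -theta X dt + sigma dB admits the integrating factor exp(theta t): d(exp(theta t) X_t) = sigma exp(theta t) dB_t. Integrating from 0 to t:
  X_t = x_0 * exp(-theta t) + sigma * int_0^t exp(-theta (t-s)) dB_s.
The Itô integral has mean 0 and (by the Itô isometry) variance sigma^2 * int_0^t exp(-2 theta (t - s)) ds = sigma^2 * (1 - exp(-2 theta t)) / (2 theta).
With theta = 4, sigma = 4/5, x_0 = 6/5:
  E[X_t] = 6/5 * exp(-4 t) = 6*exp(-4*t)/5
  Var(X_t) = (4/5)^2 * (1 - exp(-2*4 t)) / (2 * 4) = 2/25 - 2*exp(-8*t)/25.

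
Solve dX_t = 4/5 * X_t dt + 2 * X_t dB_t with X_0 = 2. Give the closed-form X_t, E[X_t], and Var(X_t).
X_t = 2 * exp((-6/5) t + (2) B_t); E[X_t] = 2*exp(4*t/5); Var(X_t) = 4*(exp(4*t) - 1)*exp(8*t/5)

For GBM dX = mu X dt + sigma X dB with X_0 = x_0, apply Itô to Y = log X: dY = (mu - sigma^2/2) dt + sigma dB, so Y_t = log(x_0) + (mu - sigma^2/2) t + sigma B_t and hence X_t = x_0 * exp((mu - sigma^2/2) t + sigma B_t).
With mu = 4/5, sigma = 2, x_0 = 2, this gives:
  X_t = 2 * exp((-6/5) * t + (2) * B_t).
Since sigma*B_t ~ Normal(0, sigma^2 t), E[exp(sigma*B_t)] = exp(sigma^2 t / 2); so E[X_t] = x_0 * exp((mu - sigma^2/2) t) * exp(sigma^2 t / 2) = x_0 * exp(mu t) = 2*exp(4*t/5).
Var(X_t) = E[X_t^2] - (E[X_t])^2 = x_0^2 * exp(2 mu t) * (exp(sigma^2 t) - 1) = 4*(exp(4*t) - 1)*exp(8*t/5).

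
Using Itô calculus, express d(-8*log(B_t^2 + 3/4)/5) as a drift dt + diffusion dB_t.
d(-8*log(B_t^2 + 3/4)/5) = (32*(4*B_t^2 - 3)/(5*(4*B_t^2 + 3)^2)) dt + (-64*B_t/(20*B_t^2 + 15)) dB_t

Itô's formula for f(B_t) gives d f(B_t) = f'(B_t) dB_t + (1/2) f''(B_t) dt. Compute derivatives of f(x) = -8*log(x^2 + 3/4)/5:
  f'(x)  = -64*x/(20*x^2 + 15)
  f''(x) = 64*(4*x^2 - 3)/(5*(4*x^2 + 3)^2)
Substitute x = B_t and multiply the f'' term by 1/2:
  drift     = (1/2) * (64*(4*x^2 - 3)/(5*(4*x^2 + 3)^2)) evaluated at B_t = 32*(4*B_t^2 - 3)/(5*(4*B_t^2 + 3)^2)
  diffusion = (-64*x/(20*x^2 + 15)) evaluated at B_t = -64*B_t/(20*B_t^2 + 15)
Therefore d(-8*log(B_t^2 + 3/4)/5) = (32*(4*B_t^2 - 3)/(5*(4*B_t^2 + 3)^2)) dt + (-64*B_t/(20*B_t^2 + 15)) dB_t.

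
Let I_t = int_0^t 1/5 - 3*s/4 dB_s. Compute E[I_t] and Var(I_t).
E[I_t] = 0; Var(I_t) = t*(75*t^2 - 60*t + 16)/400

The Itô integral of a deterministic integrand f(s) has mean 0 because each increment f(s) * (B_{s+ds} - B_s) has mean 0. By the Itô isometry:
  Var( int_0^t f(s) dB_s ) = E[ (int_0^t f(s) dB_s)^2 ] = int_0^t f(s)^2 ds.
Here f(s) = 1/5 - 3*s/4, so f(s)^2 = (15*s - 4)^2/400. Integrate:
  int_0^t ((15*s - 4)^2/400) ds = t*(75*t^2 - 60*t + 16)/400.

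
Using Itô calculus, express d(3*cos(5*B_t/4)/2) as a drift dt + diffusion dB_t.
d(3*cos(5*B_t/4)/2) = (-75*cos(5*B_t/4)/64) dt + (-15*sin(5*B_t/4)/8) dB_t

Itô's formula for f(B_t) gives d f(B_t) = f'(B_t) dB_t + (1/2) f''(B_t) dt. Compute derivatives of f(x) = 3*cos(5*x/4)/2:
  f'(x)  = -15*sin(5*x/4)/8
  f''(x) = -75*cos(5*x/4)/32
Substitute x = B_t and multiply the f'' term by 1/2:
  drift     = (1/2) * (-75*cos(5*x/4)/32) evaluated at B_t = -75*cos(5*B_t/4)/64
  diffusion = (-15*sin(5*x/4)/8) evaluated at B_t = -15*sin(5*B_t/4)/8
Therefore d(3*cos(5*B_t/4)/2) = (-75*cos(5*B_t/4)/64) dt + (-15*sin(5*B_t/4)/8) dB_t.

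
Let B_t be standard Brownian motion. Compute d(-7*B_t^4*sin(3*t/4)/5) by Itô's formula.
d(-7*B_t^4*sin(3*t/4)/5) = (-21*B_t^2*(B_t^2*cos(3*t/4) + 8*sin(3*t/4))/20) dt + (-28*B_t^3*sin(3*t/4)/5) dB_t

Itô's formula for f(t, x): d f(t, B_t) = (f_t + (1/2) f_xx) dt + f_x dB_t. Compute partials of f(t, x) = -7*x^4*sin(3*t/4)/5:
  f_t(t,x)  = -21*x^4*cos(3*t/4)/20
  f_x(t,x)  = -28*x^3*sin(3*t/4)/5
  f_xx(t,x) = -84*x^2*sin(3*t/4)/5
Assemble drift = f_t + (1/2) f_xx = -21*x^2*(x^2*cos(3*t/4) + 8*sin(3*t/4))/20 and diffusion = f_x = -28*x^3*sin(3*t/4)/5. Substituting x = B_t:
  d(-7*B_t^4*sin(3*t/4)/5) = (-21*B_t^2*(B_t^2*cos(3*t/4) + 8*sin(3*t/4))/20) dt + (-28*B_t^3*sin(3*t/4)/5) dB_t.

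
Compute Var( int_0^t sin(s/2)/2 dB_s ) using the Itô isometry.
Var = t/8 - sin(t)/8

The Itô integral of a deterministic integrand f(s) has mean 0 because each increment f(s) * (B_{s+ds} - B_s) has mean 0. By the Itô isometry:
  Var( int_0^t f(s) dB_s ) = E[ (int_0^t f(s) dB_s)^2 ] = int_0^t f(s)^2 ds.
Here f(s) = sin(s/2)/2, so f(s)^2 = sin(s/2)^2/4. Integrate:
  int_0^t (sin(s/2)^2/4) ds = t/8 - sin(t)/8.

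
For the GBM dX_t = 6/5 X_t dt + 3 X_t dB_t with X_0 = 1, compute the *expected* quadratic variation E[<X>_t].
E[<X>_t] = 15*exp(57*t/5)/19 - 15/19

<X>_t = int_0^t (3 * X_s)^2 ds. Taking expectation inside the integral: E[<X>_t] = 3^2 * int_0^t E[X_s^2] ds. For GBM, E[X_s^2] = x_0^2 * exp((2 mu + sigma^2) s). Integrating:
  E[<X>_t] = 3^2 * 1^2 * (exp((2*(6/5) + 3^2) t) - 1) / (2*(6/5) + 3^2)
           = 3^2 * 1^2 * (exp((57/5) t) - 1) / (57/5) = 15*exp(57*t/5)/19 - 15/19.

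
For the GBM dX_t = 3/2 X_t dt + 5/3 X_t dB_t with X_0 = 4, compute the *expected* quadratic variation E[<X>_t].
E[<X>_t] = 100*exp(52*t/9)/13 - 100/13

<X>_t = int_0^t ((5/3) * X_s)^2 ds. Taking expectation inside the integral: E[<X>_t] = (5/3)^2 * int_0^t E[X_s^2] ds. For GBM, E[X_s^2] = x_0^2 * exp((2 mu + sigma^2) s). Integrating:
  E[<X>_t] = (5/3)^2 * 4^2 * (exp((2*(3/2) + (5/3)^2) t) - 1) / (2*(3/2) + (5/3)^2)
           = (5/3)^2 * 4^2 * (exp((52/9) t) - 1) / (52/9) = 100*exp(52*t/9)/13 - 100/13.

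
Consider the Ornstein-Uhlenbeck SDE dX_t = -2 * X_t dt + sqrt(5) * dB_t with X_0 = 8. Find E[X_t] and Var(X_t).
E[X_t] = 8*exp(-2*t); Var(X_t) = 5/4 - 5*exp(-4*t)/4

The OU SDE dX = -theta X dt + sigma dB admits the integrating factor exp(theta t): d(exp(theta t) X_t) = sigma exp(theta t) dB_t. Integrating from 0 to t:
  X_t = x_0 * exp(-theta t) + sigma * int_0^t exp(-theta (t-s)) dB_s.
The Itô integral has mean 0 and (by the Itô isometry) variance sigma^2 * int_0^t exp(-2 theta (t - s)) ds = sigma^2 * (1 - exp(-2 theta t)) / (2 theta).
With theta = 2, sigma = sqrt(5), x_0 = 8:
  E[X_t] = 8 * exp(-2 t) = 8*exp(-2*t)
  Var(X_t) = (sqrt(5))^2 * (1 - exp(-2*2 t)) / (2 * 2) = 5/4 - 5*exp(-4*t)/4.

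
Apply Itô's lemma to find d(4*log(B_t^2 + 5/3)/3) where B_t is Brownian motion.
d(4*log(B_t^2 + 5/3)/3) = (4*(5 - 3*B_t^2)/(3*B_t^2 + 5)^2) dt + (8*B_t/(3*B_t^2 + 5)) dB_t

Itô's formula for f(B_t) gives d f(B_t) = f'(B_t) dB_t + (1/2) f''(B_t) dt. Compute derivatives of f(x) = 4*log(x^2 + 5/3)/3:
  f'(x)  = 8*x/(3*x^2 + 5)
  f''(x) = 8*(5 - 3*x^2)/(3*x^2 + 5)^2
Substitute x = B_t and multiply the f'' term by 1/2:
  drift     = (1/2) * (8*(5 - 3*x^2)/(3*x^2 + 5)^2) evaluated at B_t = 4*(5 - 3*B_t^2)/(3*B_t^2 + 5)^2
  diffusion = (8*x/(3*x^2 + 5)) evaluated at B_t = 8*B_t/(3*B_t^2 + 5)
Therefore d(4*log(B_t^2 + 5/3)/3) = (4*(5 - 3*B_t^2)/(3*B_t^2 + 5)^2) dt + (8*B_t/(3*B_t^2 + 5)) dB_t.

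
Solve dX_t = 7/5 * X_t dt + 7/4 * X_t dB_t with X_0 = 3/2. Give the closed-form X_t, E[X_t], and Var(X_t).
X_t = 3/2 * exp((-21/160) t + (7/4) B_t); E[X_t] = 3*exp(7*t/5)/2; Var(X_t) = 9*(exp(49*t/16) - 1)*exp(14*t/5)/4

For GBM dX = mu X dt + sigma X dB with X_0 = x_0, apply Itô to Y = log X: dY = (mu - sigma^2/2) dt + sigma dB, so Y_t = log(x_0) + (mu - sigma^2/2) t + sigma B_t and hence X_t = x_0 * exp((mu - sigma^2/2) t + sigma B_t).
With mu = 7/5, sigma = 7/4, x_0 = 3/2, this gives:
  X_t = 3/2 * exp((-21/160) * t + (7/4) * B_t).
Since sigma*B_t ~ Normal(0, sigma^2 t), E[exp(sigma*B_t)] = exp(sigma^2 t / 2); so E[X_t] = x_0 * exp((mu - sigma^2/2) t) * exp(sigma^2 t / 2) = x_0 * exp(mu t) = 3*exp(7*t/5)/2.
Var(X_t) = E[X_t^2] - (E[X_t])^2 = x_0^2 * exp(2 mu t) * (exp(sigma^2 t) - 1) = 9*(exp(49*t/16) - 1)*exp(14*t/5)/4.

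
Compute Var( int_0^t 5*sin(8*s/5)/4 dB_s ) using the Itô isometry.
Var = 25*t/32 - 125*sin(8*t/5)*cos(8*t/5)/256

The Itô integral of a deterministic integrand f(s) has mean 0 because each increment f(s) * (B_{s+ds} - B_s) has mean 0. By the Itô isometry:
  Var( int_0^t f(s) dB_s ) = E[ (int_0^t f(s) dB_s)^2 ] = int_0^t f(s)^2 ds.
Here f(s) = 5*sin(8*s/5)/4, so f(s)^2 = 25*sin(8*s/5)^2/16. Integrate:
  int_0^t (25*sin(8*s/5)^2/16) ds = 25*t/32 - 125*sin(8*t/5)*cos(8*t/5)/256.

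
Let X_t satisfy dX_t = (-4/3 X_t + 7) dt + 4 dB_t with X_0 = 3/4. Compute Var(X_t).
Var(X_t) = 6 - 6*exp(-8*t/3)

The variance V(t) = Var(X_t) satisfies V'(t) = 2 a V(t) + c^2 with V(0) = 0 (drift coefficient is linear in X, diffusion is constant). With a = -4/3, c = 4, the solution is
  V(t) = (c^2 / (2 a)) * (exp(2 a t) - 1)
       = (4^2 / (2*(-4/3))) * (exp((-8/3) t) - 1)
       = 6 - 6*exp(-8*t/3).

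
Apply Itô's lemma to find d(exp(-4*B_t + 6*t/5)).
d(exp(-4*B_t + 6*t/5)) = (46*exp(-4*B_t + 6*t/5)/5) dt + (-4*exp(-4*B_t + 6*t/5)) dB_t

Itô's formula for f(t, x): d f(t, B_t) = (f_t + (1/2) f_xx) dt + f_x dB_t. Compute partials of f(t, x) = exp(6*t/5 - 4*x):
  f_t(t,x)  = 6*exp(6*t/5 - 4*x)/5
  f_x(t,x)  = -4*exp(6*t/5 - 4*x)
  f_xx(t,x) = 16*exp(6*t/5 - 4*x)
Assemble drift = f_t + (1/2) f_xx = 46*exp(6*t/5 - 4*x)/5 and diffusion = f_x = -4*exp(6*t/5 - 4*x). Substituting x = B_t:
  d(exp(-4*B_t + 6*t/5)) = (46*exp(-4*B_t + 6*t/5)/5) dt + (-4*exp(-4*B_t + 6*t/5)) dB_t.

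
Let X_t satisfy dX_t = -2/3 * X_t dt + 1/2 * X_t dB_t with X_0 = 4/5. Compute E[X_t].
E[X_t] = 4*exp(-2*t/3)/5

For GBM dX = mu X dt + sigma X dB with X_0 = x_0, apply Itô to Y = log X: dY = (mu - sigma^2/2) dt + sigma dB, so Y_t = log(x_0) + (mu - sigma^2/2) t + sigma B_t and hence X_t = x_0 * exp((mu - sigma^2/2) t + sigma B_t).
With mu = -2/3, sigma = 1/2, x_0 = 4/5, this gives:
  X_t = 4/5 * exp((-19/24) * t + (1/2) * B_t).
Since sigma*B_t ~ Normal(0, sigma^2 t), E[exp(sigma*B_t)] = exp(sigma^2 t / 2); so E[X_t] = x_0 * exp((mu - sigma^2/2) t) * exp(sigma^2 t / 2) = x_0 * exp(mu t) = 4*exp(-2*t/3)/5.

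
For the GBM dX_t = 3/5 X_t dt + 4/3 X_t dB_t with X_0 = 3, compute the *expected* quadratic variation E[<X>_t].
E[<X>_t] = 360*exp(134*t/45)/67 - 360/67

<X>_t = int_0^t ((4/3) * X_s)^2 ds. Taking expectation inside the integral: E[<X>_t] = (4/3)^2 * int_0^t E[X_s^2] ds. For GBM, E[X_s^2] = x_0^2 * exp((2 mu + sigma^2) s). Integrating:
  E[<X>_t] = (4/3)^2 * 3^2 * (exp((2*(3/5) + (4/3)^2) t) - 1) / (2*(3/5) + (4/3)^2)
           = (4/3)^2 * 3^2 * (exp((134/45) t) - 1) / (134/45) = 360*exp(134*t/45)/67 - 360/67.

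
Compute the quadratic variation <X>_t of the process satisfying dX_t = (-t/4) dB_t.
<X>_t = t^3/48

For an Itô process dX_t = a(t) dt + b(t) dB_t, the quadratic variation is <X>_t = int_0^t b(s)^2 ds (the drift term does not contribute). Here b(s) = -s/4, so
  b(s)^2 = s^2/16.
Integrating from 0 to t:
  <X>_t = int_0^t (s^2/16) ds = t^3/48.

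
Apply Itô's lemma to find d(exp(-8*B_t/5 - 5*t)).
d(exp(-8*B_t/5 - 5*t)) = (-93*exp(-8*B_t/5 - 5*t)/25) dt + (-8*exp(-8*B_t/5 - 5*t)/5) dB_t

Itô's formula for f(t, x): d f(t, B_t) = (f_t + (1/2) f_xx) dt + f_x dB_t. Compute partials of f(t, x) = exp(-5*t - 8*x/5):
  f_t(t,x)  = -5*exp(-5*t - 8*x/5)
  f_x(t,x)  = -8*exp(-5*t - 8*x/5)/5
  f_xx(t,x) = 64*exp(-5*t - 8*x/5)/25
Assemble drift = f_t + (1/2) f_xx = -93*exp(-5*t - 8*x/5)/25 and diffusion = f_x = -8*exp(-5*t - 8*x/5)/5. Substituting x = B_t:
  d(exp(-8*B_t/5 - 5*t)) = (-93*exp(-8*B_t/5 - 5*t)/25) dt + (-8*exp(-8*B_t/5 - 5*t)/5) dB_t.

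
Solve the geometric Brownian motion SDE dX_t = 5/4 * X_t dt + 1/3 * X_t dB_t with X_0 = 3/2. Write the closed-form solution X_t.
X_t = 3/2 * exp((43/36) * t + (1/3) * B_t)

For GBM dX = mu X dt + sigma X dB with X_0 = x_0, apply Itô to Y = log X: dY = (mu - sigma^2/2) dt + sigma dB, so Y_t = log(x_0) + (mu - sigma^2/2) t + sigma B_t and hence X_t = x_0 * exp((mu - sigma^2/2) t + sigma B_t).
With mu = 5/4, sigma = 1/3, x_0 = 3/2, this gives:
  X_t = 3/2 * exp((43/36) * t + (1/3) * B_t).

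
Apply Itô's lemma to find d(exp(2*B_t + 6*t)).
d(exp(2*B_t + 6*t)) = (8*exp(2*B_t + 6*t)) dt + (2*exp(2*B_t + 6*t)) dB_t

Itô's formula for f(t, x): d f(t, B_t) = (f_t + (1/2) f_xx) dt + f_x dB_t. Compute partials of f(t, x) = exp(6*t + 2*x):
  f_t(t,x)  = 6*exp(6*t + 2*x)
  f_x(t,x)  = 2*exp(6*t + 2*x)
  f_xx(t,x) = 4*exp(6*t + 2*x)
Assemble drift = f_t + (1/2) f_xx = 8*exp(6*t + 2*x) and diffusion = f_x = 2*exp(6*t + 2*x). Substituting x = B_t:
  d(exp(2*B_t + 6*t)) = (8*exp(2*B_t + 6*t)) dt + (2*exp(2*B_t + 6*t)) dB_t.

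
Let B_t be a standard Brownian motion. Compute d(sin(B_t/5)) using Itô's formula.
d(sin(B_t/5)) = (-sin(B_t/5)/50) dt + (cos(B_t/5)/5) dB_t

Itô's formula for f(B_t) gives d f(B_t) = f'(B_t) dB_t + (1/2) f''(B_t) dt. Compute derivatives of f(x) = sin(x/5):
  f'(x)  = cos(x/5)/5
  f''(x) = -sin(x/5)/25
Substitute x = B_t and multiply the f'' term by 1/2:
  drift     = (1/2) * (-sin(x/5)/25) evaluated at B_t = -sin(B_t/5)/50
  diffusion = (cos(x/5)/5) evaluated at B_t = cos(B_t/5)/5
Therefore d(sin(B_t/5)) = (-sin(B_t/5)/50) dt + (cos(B_t/5)/5) dB_t.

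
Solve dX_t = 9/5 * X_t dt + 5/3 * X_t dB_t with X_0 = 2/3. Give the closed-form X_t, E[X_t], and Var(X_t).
X_t = 2/3 * exp((37/90) t + (5/3) B_t); E[X_t] = 2*exp(9*t/5)/3; Var(X_t) = 4*(exp(25*t/9) - 1)*exp(18*t/5)/9

For GBM dX = mu X dt + sigma X dB with X_0 = x_0, apply Itô to Y = log X: dY = (mu - sigma^2/2) dt + sigma dB, so Y_t = log(x_0) + (mu - sigma^2/2) t + sigma B_t and hence X_t = x_0 * exp((mu - sigma^2/2) t + sigma B_t).
With mu = 9/5, sigma = 5/3, x_0 = 2/3, this gives:
  X_t = 2/3 * exp((37/90) * t + (5/3) * B_t).
Since sigma*B_t ~ Normal(0, sigma^2 t), E[exp(sigma*B_t)] = exp(sigma^2 t / 2); so E[X_t] = x_0 * exp((mu - sigma^2/2) t) * exp(sigma^2 t / 2) = x_0 * exp(mu t) = 2*exp(9*t/5)/3.
Var(X_t) = E[X_t^2] - (E[X_t])^2 = x_0^2 * exp(2 mu t) * (exp(sigma^2 t) - 1) = 4*(exp(25*t/9) - 1)*exp(18*t/5)/9.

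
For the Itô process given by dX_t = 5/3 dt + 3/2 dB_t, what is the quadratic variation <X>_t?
<X>_t = 9*t/4

For an Itô process dX_t = a(t) dt + b(t) dB_t, the quadratic variation is <X>_t = int_0^t b(s)^2 ds (the drift term does not contribute). Here b(s) = 3/2, so
  b(s)^2 = 9/4.
Integrating from 0 to t:
  <X>_t = int_0^t (9/4) ds = 9*t/4.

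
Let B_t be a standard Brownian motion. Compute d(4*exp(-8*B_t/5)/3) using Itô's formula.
d(4*exp(-8*B_t/5)/3) = (128*exp(-8*B_t/5)/75) dt + (-32*exp(-8*B_t/5)/15) dB_t

Itô's formula for f(B_t) gives d f(B_t) = f'(B_t) dB_t + (1/2) f''(B_t) dt. Compute derivatives of f(x) = 4*exp(-8*x/5)/3:
  f'(x)  = -32*exp(-8*x/5)/15
  f''(x) = 256*exp(-8*x/5)/75
Substitute x = B_t and multiply the f'' term by 1/2:
  drift     = (1/2) * (256*exp(-8*x/5)/75) evaluated at B_t = 128*exp(-8*B_t/5)/75
  diffusion = (-32*exp(-8*x/5)/15) evaluated at B_t = -32*exp(-8*B_t/5)/15
Therefore d(4*exp(-8*B_t/5)/3) = (128*exp(-8*B_t/5)/75) dt + (-32*exp(-8*B_t/5)/15) dB_t.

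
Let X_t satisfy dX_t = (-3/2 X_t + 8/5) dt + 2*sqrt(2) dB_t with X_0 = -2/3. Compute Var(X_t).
Var(X_t) = 8/3 - 8*exp(-3*t)/3

The variance V(t) = Var(X_t) satisfies V'(t) = 2 a V(t) + c^2 with V(0) = 0 (drift coefficient is linear in X, diffusion is constant). With a = -3/2, c = 2*sqrt(2), the solution is
  V(t) = (c^2 / (2 a)) * (exp(2 a t) - 1)
       = ((2*sqrt(2))^2 / (2*(-3/2))) * (exp((-3) t) - 1)
       = 8/3 - 8*exp(-3*t)/3.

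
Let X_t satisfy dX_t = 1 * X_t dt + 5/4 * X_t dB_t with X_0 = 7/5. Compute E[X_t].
E[X_t] = 7*exp(t)/5

For GBM dX = mu X dt + sigma X dB with X_0 = x_0, apply Itô to Y = log X: dY = (mu - sigma^2/2) dt + sigma dB, so Y_t = log(x_0) + (mu - sigma^2/2) t + sigma B_t and hence X_t = x_0 * exp((mu - sigma^2/2) t + sigma B_t).
With mu = 1, sigma = 5/4, x_0 = 7/5, this gives:
  X_t = 7/5 * exp((7/32) * t + (5/4) * B_t).
Since sigma*B_t ~ Normal(0, sigma^2 t), E[exp(sigma*B_t)] = exp(sigma^2 t / 2); so E[X_t] = x_0 * exp((mu - sigma^2/2) t) * exp(sigma^2 t / 2) = x_0 * exp(mu t) = 7*exp(t)/5.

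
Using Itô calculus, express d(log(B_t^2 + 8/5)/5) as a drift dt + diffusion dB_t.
d(log(B_t^2 + 8/5)/5) = ((8 - 5*B_t^2)/(5*B_t^2 + 8)^2) dt + (2*B_t/(5*B_t^2 + 8)) dB_t

Itô's formula for f(B_t) gives d f(B_t) = f'(B_t) dB_t + (1/2) f''(B_t) dt. Compute derivatives of f(x) = log(x^2 + 8/5)/5:
  f'(x)  = 2*x/(5*x^2 + 8)
  f''(x) = 2*(8 - 5*x^2)/(5*x^2 + 8)^2
Substitute x = B_t and multiply the f'' term by 1/2:
  drift     = (1/2) * (2*(8 - 5*x^2)/(5*x^2 + 8)^2) evaluated at B_t = (8 - 5*B_t^2)/(5*B_t^2 + 8)^2
  diffusion = (2*x/(5*x^2 + 8)) evaluated at B_t = 2*B_t/(5*B_t^2 + 8)
Therefore d(log(B_t^2 + 8/5)/5) = ((8 - 5*B_t^2)/(5*B_t^2 + 8)^2) dt + (2*B_t/(5*B_t^2 + 8)) dB_t.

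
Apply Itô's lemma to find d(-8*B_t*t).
d(-8*B_t*t) = (-8*B_t) dt + (-8*t) dB_t

Itô's formula for f(t, x): d f(t, B_t) = (f_t + (1/2) f_xx) dt + f_x dB_t. Compute partials of f(t, x) = -8*t*x:
  f_t(t,x)  = -8*x
  f_x(t,x)  = -8*t
  f_xx(t,x) = 0
Assemble drift = f_t + (1/2) f_xx = -8*x and diffusion = f_x = -8*t. Substituting x = B_t:
  d(-8*B_t*t) = (-8*B_t) dt + (-8*t) dB_t.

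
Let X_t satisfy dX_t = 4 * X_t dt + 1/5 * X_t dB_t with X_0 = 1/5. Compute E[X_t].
E[X_t] = exp(4*t)/5

For GBM dX = mu X dt + sigma X dB with X_0 = x_0, apply Itô to Y = log X: dY = (mu - sigma^2/2) dt + sigma dB, so Y_t = log(x_0) + (mu - sigma^2/2) t + sigma B_t and hence X_t = x_0 * exp((mu - sigma^2/2) t + sigma B_t).
With mu = 4, sigma = 1/5, x_0 = 1/5, this gives:
  X_t = 1/5 * exp((199/50) * t + (1/5) * B_t).
Since sigma*B_t ~ Normal(0, sigma^2 t), E[exp(sigma*B_t)] = exp(sigma^2 t / 2); so E[X_t] = x_0 * exp((mu - sigma^2/2) t) * exp(sigma^2 t / 2) = x_0 * exp(mu t) = exp(4*t)/5.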